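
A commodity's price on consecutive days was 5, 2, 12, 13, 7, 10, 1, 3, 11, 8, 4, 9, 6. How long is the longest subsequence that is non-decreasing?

Track the smallest tail for each achievable length (allowing ties):
5 → extends → [5]
2 → replaces 5 → [2]
12 → extends → [2, 12]
13 → extends → [2, 12, 13]
7 → replaces 12 → [2, 7, 13]
10 → replaces 13 → [2, 7, 10]
1 → replaces 2 → [1, 7, 10]
3 → replaces 7 → [1, 3, 10]
11 → extends → [1, 3, 10, 11]
8 → replaces 10 → [1, 3, 8, 11]
4 → replaces 8 → [1, 3, 4, 11]
9 → replaces 11 → [1, 3, 4, 9]
6 → replaces 9 → [1, 3, 4, 6]
Four tails, so the longest non-decreasing subsequence has length 4 (e.g. 5, 7, 10, 11).

4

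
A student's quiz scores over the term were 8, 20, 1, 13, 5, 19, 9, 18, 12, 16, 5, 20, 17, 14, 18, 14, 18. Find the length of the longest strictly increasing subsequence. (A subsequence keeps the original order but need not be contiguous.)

7

Track the smallest tail for each achievable length (strict):
8 → extends → [8]
20 → extends → [8, 20]
1 → replaces 8 → [1, 20]
13 → replaces 20 → [1, 13]
5 → replaces 13 → [1, 5]
19 → extends → [1, 5, 19]
9 → replaces 19 → [1, 5, 9]
18 → extends → [1, 5, 9, 18]
12 → replaces 18 → [1, 5, 9, 12]
16 → extends → [1, 5, 9, 12, 16]
5 → already a tail → [1, 5, 9, 12, 16]
20 → extends → [1, 5, 9, 12, 16, 20]
17 → replaces 20 → [1, 5, 9, 12, 16, 17]
14 → replaces 16 → [1, 5, 9, 12, 14, 17]
18 → extends → [1, 5, 9, 12, 14, 17, 18]
14 → already a tail → [1, 5, 9, 12, 14, 17, 18]
18 → already a tail → [1, 5, 9, 12, 14, 17, 18]
Seven tails, so the longest strictly increasing subsequence has length 7 (e.g. 1, 5, 9, 12, 16, 17, 18).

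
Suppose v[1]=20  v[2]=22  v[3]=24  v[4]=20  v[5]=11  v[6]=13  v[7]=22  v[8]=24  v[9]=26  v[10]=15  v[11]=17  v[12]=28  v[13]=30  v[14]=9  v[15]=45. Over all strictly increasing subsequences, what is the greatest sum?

Let S[i] be the best sum of a strictly increasing subsequence ending at i:
i:       1   2   3   4   5   6   7   8   9  10  11  12  13  14  15
v[i]:   20  22  24  20  11  13  22  24  26  15  17  28  30   9  45
S:      20  42  66  20  11  24  46  70  96  39  56 124 154   9 199
Maximum is 199 (e.g. 11 + 13 + 22 + 24 + 26 + 28 + 30 + 45).

199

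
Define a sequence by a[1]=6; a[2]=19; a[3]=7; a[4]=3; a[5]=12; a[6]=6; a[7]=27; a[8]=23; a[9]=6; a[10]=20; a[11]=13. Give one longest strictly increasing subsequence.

Patience tails give the LIS length; then backtrack through the dp parents:
6 → extends → [6]
19 → extends → [6, 19]
7 → replaces 19 → [6, 7]
3 → replaces 6 → [3, 7]
12 → extends → [3, 7, 12]
6 → replaces 7 → [3, 6, 12]
27 → extends → [3, 6, 12, 27]
23 → replaces 27 → [3, 6, 12, 23]
6 → already a tail → [3, 6, 12, 23]
20 → replaces 23 → [3, 6, 12, 20]
13 → replaces 20 → [3, 6, 12, 13]
Length 4; one witness is 6, 7, 12, 27.

6, 7, 12, 27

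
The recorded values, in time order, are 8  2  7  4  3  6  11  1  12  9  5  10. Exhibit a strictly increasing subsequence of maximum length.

Patience tails give the LIS length; then backtrack through the dp parents:
8 → extends → [8]
2 → replaces 8 → [2]
7 → extends → [2, 7]
4 → replaces 7 → [2, 4]
3 → replaces 4 → [2, 3]
6 → extends → [2, 3, 6]
11 → extends → [2, 3, 6, 11]
1 → replaces 2 → [1, 3, 6, 11]
12 → extends → [1, 3, 6, 11, 12]
9 → replaces 11 → [1, 3, 6, 9, 12]
5 → replaces 6 → [1, 3, 5, 9, 12]
10 → replaces 12 → [1, 3, 5, 9, 10]
Length 5; one witness is 2, 4, 6, 11, 12.

2, 4, 6, 11, 12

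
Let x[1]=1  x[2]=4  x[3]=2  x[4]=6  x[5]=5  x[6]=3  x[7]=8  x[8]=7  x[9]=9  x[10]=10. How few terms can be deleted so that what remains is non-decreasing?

4

Fewest deletions = n − (longest non-decreasing subsequence).
Patience tails:
1 → extends → [1]
4 → extends → [1, 4]
2 → replaces 4 → [1, 2]
6 → extends → [1, 2, 6]
5 → replaces 6 → [1, 2, 5]
3 → replaces 5 → [1, 2, 3]
8 → extends → [1, 2, 3, 8]
7 → replaces 8 → [1, 2, 3, 7]
9 → extends → [1, 2, 3, 7, 9]
10 → extends → [1, 2, 3, 7, 9, 10]
Longest non-decreasing subsequence has length 6, so deletions = 10 − 6 = 4.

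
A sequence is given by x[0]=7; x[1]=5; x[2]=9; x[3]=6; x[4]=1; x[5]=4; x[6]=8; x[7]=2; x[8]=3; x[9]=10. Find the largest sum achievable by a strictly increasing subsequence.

29

Let S[i] be the best sum of a strictly increasing subsequence ending at i:
i:      0  1  2  3  4  5  6  7  8  9
x[i]:   7  5  9  6  1  4  8  2  3 10
S:      7  5 16 11  1  5 19  3  6 29
Maximum is 29 (e.g. 5 + 6 + 8 + 10).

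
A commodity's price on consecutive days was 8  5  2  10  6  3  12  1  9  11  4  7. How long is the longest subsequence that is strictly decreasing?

Negate each value so 'decreasing' becomes 'increasing', then run patience tails on the negated sequence:
-8 → extends → [-8]
-5 → extends → [-8, -5]
-2 → extends → [-8, -5, -2]
-10 → replaces -8 → [-10, -5, -2]
-6 → replaces -5 → [-10, -6, -2]
-3 → replaces -2 → [-10, -6, -3]
-12 → replaces -10 → [-12, -6, -3]
-1 → extends → [-12, -6, -3, -1]
-9 → replaces -6 → [-12, -9, -3, -1]
-11 → replaces -9 → [-12, -11, -3, -1]
-4 → replaces -3 → [-12, -11, -4, -1]
-7 → replaces -4 → [-12, -11, -7, -1]
Four tails, so the longest strictly decreasing subsequence of the original has length 4.

4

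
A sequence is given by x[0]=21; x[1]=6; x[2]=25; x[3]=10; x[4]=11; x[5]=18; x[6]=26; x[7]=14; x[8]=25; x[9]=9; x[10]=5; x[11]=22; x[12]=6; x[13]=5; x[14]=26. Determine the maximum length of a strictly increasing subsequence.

6

Track the smallest tail for each achievable length (strict):
21 → extends → [21]
6 → replaces 21 → [6]
25 → extends → [6, 25]
10 → replaces 25 → [6, 10]
11 → extends → [6, 10, 11]
18 → extends → [6, 10, 11, 18]
26 → extends → [6, 10, 11, 18, 26]
14 → replaces 18 → [6, 10, 11, 14, 26]
25 → replaces 26 → [6, 10, 11, 14, 25]
9 → replaces 10 → [6, 9, 11, 14, 25]
5 → replaces 6 → [5, 9, 11, 14, 25]
22 → replaces 25 → [5, 9, 11, 14, 22]
6 → replaces 9 → [5, 6, 11, 14, 22]
5 → already a tail → [5, 6, 11, 14, 22]
26 → extends → [5, 6, 11, 14, 22, 26]
Six tails, so the longest strictly increasing subsequence has length 6 (e.g. 6, 10, 11, 18, 25, 26).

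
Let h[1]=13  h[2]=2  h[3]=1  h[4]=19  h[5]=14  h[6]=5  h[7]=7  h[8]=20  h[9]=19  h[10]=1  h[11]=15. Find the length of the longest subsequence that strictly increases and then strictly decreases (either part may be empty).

6

inc[i] = longest strictly increasing subsequence ending at i; dec[i] = longest strictly decreasing subsequence starting at i:
i:      1  2  3  4  5  6  7  8  9 10 11
h[i]:  13  2  1 19 14  5  7 20 19  1 15
inc:    1  1  1  2  2  2  3  4  4  1  4
dec:    3  2  1  4  3  2  2  3  2  1  1
Best peak at i=8 (value 20): inc=4, dec=3, length 4+3−1 = 6.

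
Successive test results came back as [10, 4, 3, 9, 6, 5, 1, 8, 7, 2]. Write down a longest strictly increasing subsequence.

4, 6, 8

Patience tails give the LIS length; then backtrack through the dp parents:
10 → extends → [10]
4 → replaces 10 → [4]
3 → replaces 4 → [3]
9 → extends → [3, 9]
6 → replaces 9 → [3, 6]
5 → replaces 6 → [3, 5]
1 → replaces 3 → [1, 5]
8 → extends → [1, 5, 8]
7 → replaces 8 → [1, 5, 7]
2 → replaces 5 → [1, 2, 7]
Length 3; one witness is 4, 6, 8.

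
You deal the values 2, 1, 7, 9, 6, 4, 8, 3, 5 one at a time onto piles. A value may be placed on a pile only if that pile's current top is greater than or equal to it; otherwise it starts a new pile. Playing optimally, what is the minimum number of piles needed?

Place each on the leftmost legal pile:
2 → new pile 1 (tops now [2])
1 → pile 1 (tops now [1])
7 → new pile 2 (tops now [1, 7])
9 → new pile 3 (tops now [1, 7, 9])
6 → pile 2 (tops now [1, 6, 9])
4 → pile 2 (tops now [1, 4, 9])
8 → pile 3 (tops now [1, 4, 8])
3 → pile 2 (tops now [1, 3, 8])
5 → pile 3 (tops now [1, 3, 5])
Three piles.

3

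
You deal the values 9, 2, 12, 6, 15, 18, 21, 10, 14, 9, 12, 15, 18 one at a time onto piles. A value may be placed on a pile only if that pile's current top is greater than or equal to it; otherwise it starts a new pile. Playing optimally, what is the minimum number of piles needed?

6

Place each on the leftmost legal pile:
9 → new pile 1 (tops now [9])
2 → pile 1 (tops now [2])
12 → new pile 2 (tops now [2, 12])
6 → pile 2 (tops now [2, 6])
15 → new pile 3 (tops now [2, 6, 15])
18 → new pile 4 (tops now [2, 6, 15, 18])
21 → new pile 5 (tops now [2, 6, 15, 18, 21])
10 → pile 3 (tops now [2, 6, 10, 18, 21])
14 → pile 4 (tops now [2, 6, 10, 14, 21])
9 → pile 3 (tops now [2, 6, 9, 14, 21])
12 → pile 4 (tops now [2, 6, 9, 12, 21])
15 → pile 5 (tops now [2, 6, 9, 12, 15])
18 → new pile 6 (tops now [2, 6, 9, 12, 15, 18])
Six piles.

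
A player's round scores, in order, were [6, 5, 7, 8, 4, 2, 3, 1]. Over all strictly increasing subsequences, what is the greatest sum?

Let S[i] be the best sum of a strictly increasing subsequence ending at i:
i:      1  2  3  4  5  6  7  8
a[i]:   6  5  7  8  4  2  3  1
S:      6  5 13 21  4  2  5  1
Maximum is 21 (e.g. 6 + 7 + 8).

21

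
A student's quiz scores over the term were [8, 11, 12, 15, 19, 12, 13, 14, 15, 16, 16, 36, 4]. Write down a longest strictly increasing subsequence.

8, 11, 12, 13, 14, 15, 16, 36

Patience tails give the LIS length; then backtrack through the dp parents:
8 → extends → [8]
11 → extends → [8, 11]
12 → extends → [8, 11, 12]
15 → extends → [8, 11, 12, 15]
19 → extends → [8, 11, 12, 15, 19]
12 → already a tail → [8, 11, 12, 15, 19]
13 → replaces 15 → [8, 11, 12, 13, 19]
14 → replaces 19 → [8, 11, 12, 13, 14]
15 → extends → [8, 11, 12, 13, 14, 15]
16 → extends → [8, 11, 12, 13, 14, 15, 16]
16 → already a tail → [8, 11, 12, 13, 14, 15, 16]
36 → extends → [8, 11, 12, 13, 14, 15, 16, 36]
4 → replaces 8 → [4, 11, 12, 13, 14, 15, 16, 36]
Length 8; one witness is 8, 11, 12, 13, 14, 15, 16, 36.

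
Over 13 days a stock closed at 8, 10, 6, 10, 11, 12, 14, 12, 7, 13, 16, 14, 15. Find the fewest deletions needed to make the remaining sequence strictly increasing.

Fewest deletions = n − (longest strictly increasing subsequence).
Patience tails:
8 → extends → [8]
10 → extends → [8, 10]
6 → replaces 8 → [6, 10]
10 → already a tail → [6, 10]
11 → extends → [6, 10, 11]
12 → extends → [6, 10, 11, 12]
14 → extends → [6, 10, 11, 12, 14]
12 → already a tail → [6, 10, 11, 12, 14]
7 → replaces 10 → [6, 7, 11, 12, 14]
13 → replaces 14 → [6, 7, 11, 12, 13]
16 → extends → [6, 7, 11, 12, 13, 16]
14 → replaces 16 → [6, 7, 11, 12, 13, 14]
15 → extends → [6, 7, 11, 12, 13, 14, 15]
Longest strictly increasing subsequence has length 7, so deletions = 13 − 7 = 6.

6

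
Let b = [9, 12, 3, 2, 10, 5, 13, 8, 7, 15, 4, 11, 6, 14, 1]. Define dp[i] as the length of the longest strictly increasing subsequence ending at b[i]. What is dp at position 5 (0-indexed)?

2

dp[i] = 1 + max{dp[j] : j<i, b[j]<b[i]} (or 1 if no such j):
i:      0  1  2  3  4  5  6  7  8  9 10 11 12 13 14
b[i]:   9 12  3  2 10  5 13  8  7 15  4 11  6 14  1
dp:     1  2  1  1  2  2  3  3  3  4  2  4  3  5  1
At index 5 the value is 2.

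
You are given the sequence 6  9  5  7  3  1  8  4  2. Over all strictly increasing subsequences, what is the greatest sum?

21

Let S[i] be the best sum of a strictly increasing subsequence ending at i:
i:      1  2  3  4  5  6  7  8  9
a[i]:   6  9  5  7  3  1  8  4  2
S:      6 15  5 13  3  1 21  7  3
Maximum is 21 (e.g. 6 + 7 + 8).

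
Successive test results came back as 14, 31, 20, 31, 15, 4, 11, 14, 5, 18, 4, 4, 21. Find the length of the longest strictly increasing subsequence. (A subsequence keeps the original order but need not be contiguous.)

Track the smallest tail for each achievable length (strict):
14 → extends → [14]
31 → extends → [14, 31]
20 → replaces 31 → [14, 20]
31 → extends → [14, 20, 31]
15 → replaces 20 → [14, 15, 31]
4 → replaces 14 → [4, 15, 31]
11 → replaces 15 → [4, 11, 31]
14 → replaces 31 → [4, 11, 14]
5 → replaces 11 → [4, 5, 14]
18 → extends → [4, 5, 14, 18]
4 → already a tail → [4, 5, 14, 18]
4 → already a tail → [4, 5, 14, 18]
21 → extends → [4, 5, 14, 18, 21]
Five tails, so the longest strictly increasing subsequence has length 5 (e.g. 4, 11, 14, 18, 21).

5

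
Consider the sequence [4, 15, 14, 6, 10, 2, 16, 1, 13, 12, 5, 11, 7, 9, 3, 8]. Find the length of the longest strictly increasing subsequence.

Track the smallest tail for each achievable length (strict):
4 → extends → [4]
15 → extends → [4, 15]
14 → replaces 15 → [4, 14]
6 → replaces 14 → [4, 6]
10 → extends → [4, 6, 10]
2 → replaces 4 → [2, 6, 10]
16 → extends → [2, 6, 10, 16]
1 → replaces 2 → [1, 6, 10, 16]
13 → replaces 16 → [1, 6, 10, 13]
12 → replaces 13 → [1, 6, 10, 12]
5 → replaces 6 → [1, 5, 10, 12]
11 → replaces 12 → [1, 5, 10, 11]
7 → replaces 10 → [1, 5, 7, 11]
9 → replaces 11 → [1, 5, 7, 9]
3 → replaces 5 → [1, 3, 7, 9]
8 → replaces 9 → [1, 3, 7, 8]
Four tails, so the longest strictly increasing subsequence has length 4 (e.g. 4, 6, 10, 16).

4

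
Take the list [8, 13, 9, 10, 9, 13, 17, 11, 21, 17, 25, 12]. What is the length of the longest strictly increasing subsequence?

7

Track the smallest tail for each achievable length (strict):
8 → extends → [8]
13 → extends → [8, 13]
9 → replaces 13 → [8, 9]
10 → extends → [8, 9, 10]
9 → already a tail → [8, 9, 10]
13 → extends → [8, 9, 10, 13]
17 → extends → [8, 9, 10, 13, 17]
11 → replaces 13 → [8, 9, 10, 11, 17]
21 → extends → [8, 9, 10, 11, 17, 21]
17 → already a tail → [8, 9, 10, 11, 17, 21]
25 → extends → [8, 9, 10, 11, 17, 21, 25]
12 → replaces 17 → [8, 9, 10, 11, 12, 21, 25]
Seven tails, so the longest strictly increasing subsequence has length 7 (e.g. 8, 9, 10, 13, 17, 21, 25).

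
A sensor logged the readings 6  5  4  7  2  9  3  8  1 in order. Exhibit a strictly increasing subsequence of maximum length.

Patience tails give the LIS length; then backtrack through the dp parents:
6 → extends → [6]
5 → replaces 6 → [5]
4 → replaces 5 → [4]
7 → extends → [4, 7]
2 → replaces 4 → [2, 7]
9 → extends → [2, 7, 9]
3 → replaces 7 → [2, 3, 9]
8 → replaces 9 → [2, 3, 8]
1 → replaces 2 → [1, 3, 8]
Length 3; one witness is 6, 7, 9.

6, 7, 9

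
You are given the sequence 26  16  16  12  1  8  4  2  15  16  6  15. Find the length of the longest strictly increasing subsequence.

4

Track the smallest tail for each achievable length (strict):
26 → extends → [26]
16 → replaces 26 → [16]
16 → already a tail → [16]
12 → replaces 16 → [12]
1 → replaces 12 → [1]
8 → extends → [1, 8]
4 → replaces 8 → [1, 4]
2 → replaces 4 → [1, 2]
15 → extends → [1, 2, 15]
16 → extends → [1, 2, 15, 16]
6 → replaces 15 → [1, 2, 6, 16]
15 → replaces 16 → [1, 2, 6, 15]
Four tails, so the longest strictly increasing subsequence has length 4 (e.g. 1, 8, 15, 16).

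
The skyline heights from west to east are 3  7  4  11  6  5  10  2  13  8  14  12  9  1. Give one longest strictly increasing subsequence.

Patience tails give the LIS length; then backtrack through the dp parents:
3 → extends → [3]
7 → extends → [3, 7]
4 → replaces 7 → [3, 4]
11 → extends → [3, 4, 11]
6 → replaces 11 → [3, 4, 6]
5 → replaces 6 → [3, 4, 5]
10 → extends → [3, 4, 5, 10]
2 → replaces 3 → [2, 4, 5, 10]
13 → extends → [2, 4, 5, 10, 13]
8 → replaces 10 → [2, 4, 5, 8, 13]
14 → extends → [2, 4, 5, 8, 13, 14]
12 → replaces 13 → [2, 4, 5, 8, 12, 14]
9 → replaces 12 → [2, 4, 5, 8, 9, 14]
1 → replaces 2 → [1, 4, 5, 8, 9, 14]
Length 6; one witness is 3, 4, 6, 10, 13, 14.

3, 4, 6, 10, 13, 14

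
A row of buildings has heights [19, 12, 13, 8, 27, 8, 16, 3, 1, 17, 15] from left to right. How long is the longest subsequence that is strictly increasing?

Let dp[i] be the length of the longest such subsequence ending at index i:
i:      1  2  3  4  5  6  7  8  9 10 11
a[i]:  19 12 13  8 27  8 16  3  1 17 15
dp:     1  1  2  1  3  1  3  1  1  4  3
Maximum dp value is 4.

4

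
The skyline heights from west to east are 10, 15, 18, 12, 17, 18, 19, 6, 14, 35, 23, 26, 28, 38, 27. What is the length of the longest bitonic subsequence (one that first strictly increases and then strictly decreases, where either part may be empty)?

10

inc[i] = longest strictly increasing subsequence ending at i; dec[i] = longest strictly decreasing subsequence starting at i:
i:      1  2  3  4  5  6  7  8  9 10 11 12 13 14 15
a[i]:  10 15 18 12 17 18 19  6 14 35 23 26 28 38 27
inc:    1  2  3  2  3  4  5  1  3  6  6  7  8  9  8
dec:    2  3  3  2  2  2  2  1  1  3  1  1  2  2  1
Best peak at i=14 (value 38): inc=9, dec=2, length 9+2−1 = 10.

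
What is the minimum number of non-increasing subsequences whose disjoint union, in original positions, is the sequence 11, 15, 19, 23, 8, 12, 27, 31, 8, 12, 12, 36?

Place each on the leftmost legal pile:
11 → new pile 1 (tops now [11])
15 → new pile 2 (tops now [11, 15])
19 → new pile 3 (tops now [11, 15, 19])
23 → new pile 4 (tops now [11, 15, 19, 23])
8 → pile 1 (tops now [8, 15, 19, 23])
12 → pile 2 (tops now [8, 12, 19, 23])
27 → new pile 5 (tops now [8, 12, 19, 23, 27])
31 → new pile 6 (tops now [8, 12, 19, 23, 27, 31])
8 → pile 1 (tops now [8, 12, 19, 23, 27, 31])
12 → pile 2 (tops now [8, 12, 19, 23, 27, 31])
12 → pile 2 (tops now [8, 12, 19, 23, 27, 31])
36 → new pile 7 (tops now [8, 12, 19, 23, 27, 31, 36])
Seven piles.

7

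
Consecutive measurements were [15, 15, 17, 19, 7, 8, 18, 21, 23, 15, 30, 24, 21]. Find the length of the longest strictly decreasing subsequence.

3

Negate each value so 'decreasing' becomes 'increasing', then run patience tails on the negated sequence:
-15 → extends → [-15]
-15 → already a tail → [-15]
-17 → replaces -15 → [-17]
-19 → replaces -17 → [-19]
-7 → extends → [-19, -7]
-8 → replaces -7 → [-19, -8]
-18 → replaces -8 → [-19, -18]
-21 → replaces -19 → [-21, -18]
-23 → replaces -21 → [-23, -18]
-15 → extends → [-23, -18, -15]
-30 → replaces -23 → [-30, -18, -15]
-24 → replaces -18 → [-30, -24, -15]
-21 → replaces -15 → [-30, -24, -21]
Three tails, so the longest strictly decreasing subsequence of the original has length 3.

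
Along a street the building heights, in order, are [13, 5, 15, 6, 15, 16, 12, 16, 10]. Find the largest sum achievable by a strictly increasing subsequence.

Let S[i] be the best sum of a strictly increasing subsequence ending at i:
i:      1  2  3  4  5  6  7  8  9
a[i]:  13  5 15  6 15 16 12 16 10
S:     13  5 28 11 28 44 23 44 21
Maximum is 44 (e.g. 13 + 15 + 16).

44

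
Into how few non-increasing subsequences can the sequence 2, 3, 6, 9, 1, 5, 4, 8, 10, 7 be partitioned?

5

Place each on the leftmost legal pile:
2 → new pile 1 (tops now [2])
3 → new pile 2 (tops now [2, 3])
6 → new pile 3 (tops now [2, 3, 6])
9 → new pile 4 (tops now [2, 3, 6, 9])
1 → pile 1 (tops now [1, 3, 6, 9])
5 → pile 3 (tops now [1, 3, 5, 9])
4 → pile 3 (tops now [1, 3, 4, 9])
8 → pile 4 (tops now [1, 3, 4, 8])
10 → new pile 5 (tops now [1, 3, 4, 8, 10])
7 → pile 4 (tops now [1, 3, 4, 7, 10])
Five piles.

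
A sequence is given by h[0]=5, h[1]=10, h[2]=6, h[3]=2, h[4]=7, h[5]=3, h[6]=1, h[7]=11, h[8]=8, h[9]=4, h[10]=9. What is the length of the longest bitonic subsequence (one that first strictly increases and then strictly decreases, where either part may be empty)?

6

inc[i] = longest strictly increasing subsequence ending at i; dec[i] = longest strictly decreasing subsequence starting at i:
i:      0  1  2  3  4  5  6  7  8  9 10
h[i]:   5 10  6  2  7  3  1 11  8  4  9
inc:    1  2  2  1  3  2  1  4  4  3  5
dec:    3  4  3  2  3  2  1  3  2  1  1
Best peak at i=7 (value 11): inc=4, dec=3, length 4+3−1 = 6.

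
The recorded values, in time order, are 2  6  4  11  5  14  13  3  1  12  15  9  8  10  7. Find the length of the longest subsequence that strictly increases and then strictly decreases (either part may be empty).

inc[i] = longest strictly increasing subsequence ending at i; dec[i] = longest strictly decreasing subsequence starting at i:
i:      1  2  3  4  5  6  7  8  9 10 11 12 13 14 15
a[i]:   2  6  4 11  5 14 13  3  1 12 15  9  8 10  7
inc:    1  2  2  3  3  4  4  2  1  4  5  4  4  5  4
dec:    2  4  3  4  3  6  5  2  1  4  4  3  2  2  1
Best peak at i=6 (value 14): inc=4, dec=6, length 4+6−1 = 9.

9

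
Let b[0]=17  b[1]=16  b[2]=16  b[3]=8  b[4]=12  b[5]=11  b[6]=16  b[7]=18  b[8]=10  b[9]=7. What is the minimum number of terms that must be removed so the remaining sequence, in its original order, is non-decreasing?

6

Fewest deletions = n − (longest non-decreasing subsequence).
i:      0  1  2  3  4  5  6  7  8  9
b[i]:  17 16 16  8 12 11 16 18 10  7
dp:     1  1  2  1  2  2  3  4  2  1
max dp = 4, so deletions = 10 − 4 = 6.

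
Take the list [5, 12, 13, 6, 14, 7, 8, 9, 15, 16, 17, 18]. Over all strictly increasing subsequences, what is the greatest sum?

110

Let S[i] be the best sum of a strictly increasing subsequence ending at i:
i:       1   2   3   4   5   6   7   8   9  10  11  12
a[i]:    5  12  13   6  14   7   8   9  15  16  17  18
S:       5  17  30  11  44  18  26  35  59  75  92 110
Maximum is 110 (e.g. 5 + 12 + 13 + 14 + 15 + 16 + 17 + 18).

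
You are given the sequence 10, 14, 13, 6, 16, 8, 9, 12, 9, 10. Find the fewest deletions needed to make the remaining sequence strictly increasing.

6

Fewest deletions = n − (longest strictly increasing subsequence).
i:      1  2  3  4  5  6  7  8  9 10
a[i]:  10 14 13  6 16  8  9 12  9 10
dp:     1  2  2  1  3  2  3  4  3  4
max dp = 4, so deletions = 10 − 4 = 6.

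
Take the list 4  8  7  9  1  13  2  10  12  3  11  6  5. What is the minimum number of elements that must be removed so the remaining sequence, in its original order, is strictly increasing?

8

Fewest deletions = n − (longest strictly increasing subsequence).
Patience tails:
4 → extends → [4]
8 → extends → [4, 8]
7 → replaces 8 → [4, 7]
9 → extends → [4, 7, 9]
1 → replaces 4 → [1, 7, 9]
13 → extends → [1, 7, 9, 13]
2 → replaces 7 → [1, 2, 9, 13]
10 → replaces 13 → [1, 2, 9, 10]
12 → extends → [1, 2, 9, 10, 12]
3 → replaces 9 → [1, 2, 3, 10, 12]
11 → replaces 12 → [1, 2, 3, 10, 11]
6 → replaces 10 → [1, 2, 3, 6, 11]
5 → replaces 6 → [1, 2, 3, 5, 11]
Longest strictly increasing subsequence has length 5, so deletions = 13 − 5 = 8.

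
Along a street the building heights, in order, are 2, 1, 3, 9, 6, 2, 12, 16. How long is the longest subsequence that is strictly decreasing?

Let dp[i] be the longest strictly decreasing subsequence ending at i:
i:      1  2  3  4  5  6  7  8
a[i]:   2  1  3  9  6  2 12 16
dp:     1  2  1  1  2  3  1  1
Maximum is 3.

3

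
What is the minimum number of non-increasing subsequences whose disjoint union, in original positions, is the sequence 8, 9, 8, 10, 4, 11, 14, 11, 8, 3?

5

Place each on the leftmost legal pile:
8 → new pile 1 (tops now [8])
9 → new pile 2 (tops now [8, 9])
8 → pile 1 (tops now [8, 9])
10 → new pile 3 (tops now [8, 9, 10])
4 → pile 1 (tops now [4, 9, 10])
11 → new pile 4 (tops now [4, 9, 10, 11])
14 → new pile 5 (tops now [4, 9, 10, 11, 14])
11 → pile 4 (tops now [4, 9, 10, 11, 14])
8 → pile 2 (tops now [4, 8, 10, 11, 14])
3 → pile 1 (tops now [3, 8, 10, 11, 14])
Five piles.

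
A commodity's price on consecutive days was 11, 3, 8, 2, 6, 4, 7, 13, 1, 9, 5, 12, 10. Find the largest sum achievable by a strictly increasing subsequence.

37

Let S[i] be the best sum of a strictly increasing subsequence ending at i:
i:      1  2  3  4  5  6  7  8  9 10 11 12 13
a[i]:  11  3  8  2  6  4  7 13  1  9  5 12 10
S:     11  3 11  2  9  7 16 29  1 25 12 37 35
Maximum is 37 (e.g. 3 + 6 + 7 + 9 + 12).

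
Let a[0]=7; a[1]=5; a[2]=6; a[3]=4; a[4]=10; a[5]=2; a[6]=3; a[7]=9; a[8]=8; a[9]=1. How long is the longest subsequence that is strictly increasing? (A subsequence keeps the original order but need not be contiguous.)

Track the smallest tail for each achievable length (strict):
7 → extends → [7]
5 → replaces 7 → [5]
6 → extends → [5, 6]
4 → replaces 5 → [4, 6]
10 → extends → [4, 6, 10]
2 → replaces 4 → [2, 6, 10]
3 → replaces 6 → [2, 3, 10]
9 → replaces 10 → [2, 3, 9]
8 → replaces 9 → [2, 3, 8]
1 → replaces 2 → [1, 3, 8]
Three tails, so the longest strictly increasing subsequence has length 3 (e.g. 5, 6, 10).

3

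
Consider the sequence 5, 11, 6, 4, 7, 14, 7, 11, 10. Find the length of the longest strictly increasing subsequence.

4

Let dp[i] be the length of the longest such subsequence ending at index i:
i:      1  2  3  4  5  6  7  8  9
a[i]:   5 11  6  4  7 14  7 11 10
dp:     1  2  2  1  3  4  3  4  4
Maximum dp value is 4.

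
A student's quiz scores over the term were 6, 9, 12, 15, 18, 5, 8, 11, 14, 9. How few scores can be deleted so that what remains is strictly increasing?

5

Fewest deletions = n − (longest strictly increasing subsequence).
Patience tails:
6 → extends → [6]
9 → extends → [6, 9]
12 → extends → [6, 9, 12]
15 → extends → [6, 9, 12, 15]
18 → extends → [6, 9, 12, 15, 18]
5 → replaces 6 → [5, 9, 12, 15, 18]
8 → replaces 9 → [5, 8, 12, 15, 18]
11 → replaces 12 → [5, 8, 11, 15, 18]
14 → replaces 15 → [5, 8, 11, 14, 18]
9 → replaces 11 → [5, 8, 9, 14, 18]
Longest strictly increasing subsequence has length 5, so deletions = 10 − 5 = 5.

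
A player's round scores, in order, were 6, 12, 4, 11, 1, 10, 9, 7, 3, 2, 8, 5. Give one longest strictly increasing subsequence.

6, 7, 8

Patience tails give the LIS length; then backtrack through the dp parents:
6 → extends → [6]
12 → extends → [6, 12]
4 → replaces 6 → [4, 12]
11 → replaces 12 → [4, 11]
1 → replaces 4 → [1, 11]
10 → replaces 11 → [1, 10]
9 → replaces 10 → [1, 9]
7 → replaces 9 → [1, 7]
3 → replaces 7 → [1, 3]
2 → replaces 3 → [1, 2]
8 → extends → [1, 2, 8]
5 → replaces 8 → [1, 2, 5]
Length 3; one witness is 6, 7, 8.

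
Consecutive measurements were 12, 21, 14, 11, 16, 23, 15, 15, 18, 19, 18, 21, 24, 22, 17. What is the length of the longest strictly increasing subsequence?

7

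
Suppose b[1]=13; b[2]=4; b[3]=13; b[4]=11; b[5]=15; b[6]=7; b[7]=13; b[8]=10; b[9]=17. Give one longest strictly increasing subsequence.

Patience tails give the LIS length; then backtrack through the dp parents:
13 → extends → [13]
4 → replaces 13 → [4]
13 → extends → [4, 13]
11 → replaces 13 → [4, 11]
15 → extends → [4, 11, 15]
7 → replaces 11 → [4, 7, 15]
13 → replaces 15 → [4, 7, 13]
10 → replaces 13 → [4, 7, 10]
17 → extends → [4, 7, 10, 17]
Length 4; one witness is 4, 13, 15, 17.

4, 13, 15, 17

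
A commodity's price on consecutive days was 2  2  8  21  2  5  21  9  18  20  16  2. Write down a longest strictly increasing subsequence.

Patience tails give the LIS length; then backtrack through the dp parents:
2 → extends → [2]
2 → already a tail → [2]
8 → extends → [2, 8]
21 → extends → [2, 8, 21]
2 → already a tail → [2, 8, 21]
5 → replaces 8 → [2, 5, 21]
21 → already a tail → [2, 5, 21]
9 → replaces 21 → [2, 5, 9]
18 → extends → [2, 5, 9, 18]
20 → extends → [2, 5, 9, 18, 20]
16 → replaces 18 → [2, 5, 9, 16, 20]
2 → already a tail → [2, 5, 9, 16, 20]
Length 5; one witness is 2, 8, 9, 18, 20.

2, 8, 9, 18, 20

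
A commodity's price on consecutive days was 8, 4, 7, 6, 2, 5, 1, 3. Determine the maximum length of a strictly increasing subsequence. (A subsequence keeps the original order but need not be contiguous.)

Track the smallest tail for each achievable length (strict):
8 → extends → [8]
4 → replaces 8 → [4]
7 → extends → [4, 7]
6 → replaces 7 → [4, 6]
2 → replaces 4 → [2, 6]
5 → replaces 6 → [2, 5]
1 → replaces 2 → [1, 5]
3 → replaces 5 → [1, 3]
Two tails, so the longest strictly increasing subsequence has length 2 (e.g. 4, 7).

2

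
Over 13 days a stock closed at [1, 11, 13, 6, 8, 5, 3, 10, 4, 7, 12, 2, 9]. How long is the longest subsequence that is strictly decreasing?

Negate each value so 'decreasing' becomes 'increasing', then run patience tails on the negated sequence:
-1 → extends → [-1]
-11 → replaces -1 → [-11]
-13 → replaces -11 → [-13]
-6 → extends → [-13, -6]
-8 → replaces -6 → [-13, -8]
-5 → extends → [-13, -8, -5]
-3 → extends → [-13, -8, -5, -3]
-10 → replaces -8 → [-13, -10, -5, -3]
-4 → replaces -3 → [-13, -10, -5, -4]
-7 → replaces -5 → [-13, -10, -7, -4]
-12 → replaces -10 → [-13, -12, -7, -4]
-2 → extends → [-13, -12, -7, -4, -2]
-9 → replaces -7 → [-13, -12, -9, -4, -2]
Five tails, so the longest strictly decreasing subsequence of the original has length 5.

5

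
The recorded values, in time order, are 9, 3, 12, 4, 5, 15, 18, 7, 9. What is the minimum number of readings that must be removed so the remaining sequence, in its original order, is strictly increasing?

4

Fewest deletions = n − (longest strictly increasing subsequence).
Patience tails:
9 → extends → [9]
3 → replaces 9 → [3]
12 → extends → [3, 12]
4 → replaces 12 → [3, 4]
5 → extends → [3, 4, 5]
15 → extends → [3, 4, 5, 15]
18 → extends → [3, 4, 5, 15, 18]
7 → replaces 15 → [3, 4, 5, 7, 18]
9 → replaces 18 → [3, 4, 5, 7, 9]
Longest strictly increasing subsequence has length 5, so deletions = 9 − 5 = 4.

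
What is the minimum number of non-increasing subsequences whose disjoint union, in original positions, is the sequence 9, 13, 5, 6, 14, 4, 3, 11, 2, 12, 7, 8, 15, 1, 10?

The minimum number of non-increasing subsequences covering a sequence equals the length of its longest strictly increasing subsequence.
LIS length is 5 (e.g. 5, 6, 11, 12, 15), so 5 piles are needed.

5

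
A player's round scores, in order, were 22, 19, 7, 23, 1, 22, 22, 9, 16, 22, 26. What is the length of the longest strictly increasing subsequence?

Track the smallest tail for each achievable length (strict):
22 → extends → [22]
19 → replaces 22 → [19]
7 → replaces 19 → [7]
23 → extends → [7, 23]
1 → replaces 7 → [1, 23]
22 → replaces 23 → [1, 22]
22 → already a tail → [1, 22]
9 → replaces 22 → [1, 9]
16 → extends → [1, 9, 16]
22 → extends → [1, 9, 16, 22]
26 → extends → [1, 9, 16, 22, 26]
Five tails, so the longest strictly increasing subsequence has length 5 (e.g. 7, 9, 16, 22, 26).

5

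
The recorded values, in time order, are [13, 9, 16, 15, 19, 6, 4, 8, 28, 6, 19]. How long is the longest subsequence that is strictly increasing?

Track the smallest tail for each achievable length (strict):
13 → extends → [13]
9 → replaces 13 → [9]
16 → extends → [9, 16]
15 → replaces 16 → [9, 15]
19 → extends → [9, 15, 19]
6 → replaces 9 → [6, 15, 19]
4 → replaces 6 → [4, 15, 19]
8 → replaces 15 → [4, 8, 19]
28 → extends → [4, 8, 19, 28]
6 → replaces 8 → [4, 6, 19, 28]
19 → already a tail → [4, 6, 19, 28]
Four tails, so the longest strictly increasing subsequence has length 4 (e.g. 13, 16, 19, 28).

4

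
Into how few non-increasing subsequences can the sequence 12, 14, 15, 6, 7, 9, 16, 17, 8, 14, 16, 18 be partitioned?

The minimum number of non-increasing subsequences covering a sequence equals the length of its longest strictly increasing subsequence.
LIS length is 6 (e.g. 12, 14, 15, 16, 17, 18), so 6 piles are needed.

6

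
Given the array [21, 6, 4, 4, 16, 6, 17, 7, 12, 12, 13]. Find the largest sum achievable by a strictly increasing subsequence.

Let S[i] be the best sum of a strictly increasing subsequence ending at i:
i:      1  2  3  4  5  6  7  8  9 10 11
a[i]:  21  6  4  4 16  6 17  7 12 12 13
S:     21  6  4  4 22 10 39 17 29 29 42
Maximum is 42 (e.g. 4 + 6 + 7 + 12 + 13).

42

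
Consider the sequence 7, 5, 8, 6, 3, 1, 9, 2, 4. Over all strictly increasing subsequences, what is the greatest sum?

Let S[i] be the best sum of a strictly increasing subsequence ending at i:
i:      1  2  3  4  5  6  7  8  9
a[i]:   7  5  8  6  3  1  9  2  4
S:      7  5 15 11  3  1 24  3  7
Maximum is 24 (e.g. 7 + 8 + 9).

24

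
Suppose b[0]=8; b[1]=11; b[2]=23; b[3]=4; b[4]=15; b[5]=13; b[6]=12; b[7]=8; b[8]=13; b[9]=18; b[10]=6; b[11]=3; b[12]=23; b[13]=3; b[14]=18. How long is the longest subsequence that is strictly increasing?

6

Track the smallest tail for each achievable length (strict):
8 → extends → [8]
11 → extends → [8, 11]
23 → extends → [8, 11, 23]
4 → replaces 8 → [4, 11, 23]
15 → replaces 23 → [4, 11, 15]
13 → replaces 15 → [4, 11, 13]
12 → replaces 13 → [4, 11, 12]
8 → replaces 11 → [4, 8, 12]
13 → extends → [4, 8, 12, 13]
18 → extends → [4, 8, 12, 13, 18]
6 → replaces 8 → [4, 6, 12, 13, 18]
3 → replaces 4 → [3, 6, 12, 13, 18]
23 → extends → [3, 6, 12, 13, 18, 23]
3 → already a tail → [3, 6, 12, 13, 18, 23]
18 → already a tail → [3, 6, 12, 13, 18, 23]
Six tails, so the longest strictly increasing subsequence has length 6 (e.g. 8, 11, 12, 13, 18, 23).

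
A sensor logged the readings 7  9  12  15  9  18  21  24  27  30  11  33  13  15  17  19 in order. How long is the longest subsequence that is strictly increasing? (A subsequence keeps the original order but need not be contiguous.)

Track the smallest tail for each achievable length (strict):
7 → extends → [7]
9 → extends → [7, 9]
12 → extends → [7, 9, 12]
15 → extends → [7, 9, 12, 15]
9 → already a tail → [7, 9, 12, 15]
18 → extends → [7, 9, 12, 15, 18]
21 → extends → [7, 9, 12, 15, 18, 21]
24 → extends → [7, 9, 12, 15, 18, 21, 24]
27 → extends → [7, 9, 12, 15, 18, 21, 24, 27]
30 → extends → [7, 9, 12, 15, 18, 21, 24, 27, 30]
11 → replaces 12 → [7, 9, 11, 15, 18, 21, 24, 27, 30]
33 → extends → [7, 9, 11, 15, 18, 21, 24, 27, 30, 33]
13 → replaces 15 → [7, 9, 11, 13, 18, 21, 24, 27, 30, 33]
15 → replaces 18 → [7, 9, 11, 13, 15, 21, 24, 27, 30, 33]
17 → replaces 21 → [7, 9, 11, 13, 15, 17, 24, 27, 30, 33]
19 → replaces 24 → [7, 9, 11, 13, 15, 17, 19, 27, 30, 33]
Ten tails, so the longest strictly increasing subsequence has length 10 (e.g. 7, 9, 12, 15, 18, 21, 24, 27, 30, 33).

10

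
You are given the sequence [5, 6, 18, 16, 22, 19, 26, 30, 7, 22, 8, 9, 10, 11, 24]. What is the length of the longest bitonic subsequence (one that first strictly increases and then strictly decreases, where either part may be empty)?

8

inc[i] = longest strictly increasing subsequence ending at i; dec[i] = longest strictly decreasing subsequence starting at i:
i:      1  2  3  4  5  6  7  8  9 10 11 12 13 14 15
a[i]:   5  6 18 16 22 19 26 30  7 22  8  9 10 11 24
inc:    1  2  3  3  4  4  5  6  3  5  4  5  6  7  8
dec:    1  1  3  2  3  2  3  3  1  2  1  1  1  1  1
Best peak at i=8 (value 30): inc=6, dec=3, length 6+3−1 = 8.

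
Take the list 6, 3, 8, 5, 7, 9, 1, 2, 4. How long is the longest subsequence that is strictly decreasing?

3

Negate each value so 'decreasing' becomes 'increasing', then run patience tails on the negated sequence:
-6 → extends → [-6]
-3 → extends → [-6, -3]
-8 → replaces -6 → [-8, -3]
-5 → replaces -3 → [-8, -5]
-7 → replaces -5 → [-8, -7]
-9 → replaces -8 → [-9, -7]
-1 → extends → [-9, -7, -1]
-2 → replaces -1 → [-9, -7, -2]
-4 → replaces -2 → [-9, -7, -4]
Three tails, so the longest strictly decreasing subsequence of the original has length 3.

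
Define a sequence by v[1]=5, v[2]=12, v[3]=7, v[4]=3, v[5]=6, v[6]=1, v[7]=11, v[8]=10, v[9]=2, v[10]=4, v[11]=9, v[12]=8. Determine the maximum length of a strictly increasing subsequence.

Track the smallest tail for each achievable length (strict):
5 → extends → [5]
12 → extends → [5, 12]
7 → replaces 12 → [5, 7]
3 → replaces 5 → [3, 7]
6 → replaces 7 → [3, 6]
1 → replaces 3 → [1, 6]
11 → extends → [1, 6, 11]
10 → replaces 11 → [1, 6, 10]
2 → replaces 6 → [1, 2, 10]
4 → replaces 10 → [1, 2, 4]
9 → extends → [1, 2, 4, 9]
8 → replaces 9 → [1, 2, 4, 8]
Four tails, so the longest strictly increasing subsequence has length 4 (e.g. 1, 2, 4, 9).

4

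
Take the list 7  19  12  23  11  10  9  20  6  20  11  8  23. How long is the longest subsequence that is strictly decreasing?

6

Let dp[i] be the longest strictly decreasing subsequence ending at i:
i:      1  2  3  4  5  6  7  8  9 10 11 12 13
a[i]:   7 19 12 23 11 10  9 20  6 20 11  8 23
dp:     1  1  2  1  3  4  5  2  6  2  3  6  1
Maximum is 6.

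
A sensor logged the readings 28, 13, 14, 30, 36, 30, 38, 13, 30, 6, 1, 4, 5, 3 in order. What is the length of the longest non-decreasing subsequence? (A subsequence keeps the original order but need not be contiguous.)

Track the smallest tail for each achievable length (allowing ties):
28 → extends → [28]
13 → replaces 28 → [13]
14 → extends → [13, 14]
30 → extends → [13, 14, 30]
36 → extends → [13, 14, 30, 36]
30 → replaces 36 → [13, 14, 30, 30]
38 → extends → [13, 14, 30, 30, 38]
13 → replaces 14 → [13, 13, 30, 30, 38]
30 → replaces 38 → [13, 13, 30, 30, 30]
6 → replaces 13 → [6, 13, 30, 30, 30]
1 → replaces 6 → [1, 13, 30, 30, 30]
4 → replaces 13 → [1, 4, 30, 30, 30]
5 → replaces 30 → [1, 4, 5, 30, 30]
3 → replaces 4 → [1, 3, 5, 30, 30]
Five tails, so the longest non-decreasing subsequence has length 5 (e.g. 13, 14, 30, 36, 38).

5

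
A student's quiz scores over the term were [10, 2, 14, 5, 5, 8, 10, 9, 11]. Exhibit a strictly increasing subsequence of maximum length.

Patience tails give the LIS length; then backtrack through the dp parents:
10 → extends → [10]
2 → replaces 10 → [2]
14 → extends → [2, 14]
5 → replaces 14 → [2, 5]
5 → already a tail → [2, 5]
8 → extends → [2, 5, 8]
10 → extends → [2, 5, 8, 10]
9 → replaces 10 → [2, 5, 8, 9]
11 → extends → [2, 5, 8, 9, 11]
Length 5; one witness is 2, 5, 8, 10, 11.

2, 5, 8, 10, 11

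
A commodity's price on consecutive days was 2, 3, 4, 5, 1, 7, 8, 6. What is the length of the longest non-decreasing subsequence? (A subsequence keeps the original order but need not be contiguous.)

Track the smallest tail for each achievable length (allowing ties):
2 → extends → [2]
3 → extends → [2, 3]
4 → extends → [2, 3, 4]
5 → extends → [2, 3, 4, 5]
1 → replaces 2 → [1, 3, 4, 5]
7 → extends → [1, 3, 4, 5, 7]
8 → extends → [1, 3, 4, 5, 7, 8]
6 → replaces 7 → [1, 3, 4, 5, 6, 8]
Six tails, so the longest non-decreasing subsequence has length 6 (e.g. 2, 3, 4, 5, 7, 8).

6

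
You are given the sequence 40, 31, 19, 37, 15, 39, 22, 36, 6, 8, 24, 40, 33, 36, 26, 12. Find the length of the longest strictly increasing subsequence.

Let dp[i] be the length of the longest such subsequence ending at index i:
i:      1  2  3  4  5  6  7  8  9 10 11 12 13 14 15 16
a[i]:  40 31 19 37 15 39 22 36  6  8 24 40 33 36 26 12
dp:     1  1  1  2  1  3  2  3  1  2  3  4  4  5  4  3
Maximum dp value is 5.

5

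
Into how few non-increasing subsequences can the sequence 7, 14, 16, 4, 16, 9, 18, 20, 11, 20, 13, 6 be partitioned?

Place each on the leftmost legal pile:
7 → new pile 1 (tops now [7])
14 → new pile 2 (tops now [7, 14])
16 → new pile 3 (tops now [7, 14, 16])
4 → pile 1 (tops now [4, 14, 16])
16 → pile 3 (tops now [4, 14, 16])
9 → pile 2 (tops now [4, 9, 16])
18 → new pile 4 (tops now [4, 9, 16, 18])
20 → new pile 5 (tops now [4, 9, 16, 18, 20])
11 → pile 3 (tops now [4, 9, 11, 18, 20])
20 → pile 5 (tops now [4, 9, 11, 18, 20])
13 → pile 4 (tops now [4, 9, 11, 13, 20])
6 → pile 2 (tops now [4, 6, 11, 13, 20])
Five piles.

5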